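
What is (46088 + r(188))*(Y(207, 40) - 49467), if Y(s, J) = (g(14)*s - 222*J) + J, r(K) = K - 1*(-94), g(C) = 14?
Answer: -2569315330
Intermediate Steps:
r(K) = 94 + K (r(K) = K + 94 = 94 + K)
Y(s, J) = -221*J + 14*s (Y(s, J) = (14*s - 222*J) + J = (-222*J + 14*s) + J = -221*J + 14*s)
(46088 + r(188))*(Y(207, 40) - 49467) = (46088 + (94 + 188))*((-221*40 + 14*207) - 49467) = (46088 + 282)*((-8840 + 2898) - 49467) = 46370*(-5942 - 49467) = 46370*(-55409) = -2569315330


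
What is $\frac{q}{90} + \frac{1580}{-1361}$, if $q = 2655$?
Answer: $\frac{77139}{2722} \approx 28.339$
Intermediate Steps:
$\frac{q}{90} + \frac{1580}{-1361} = \frac{2655}{90} + \frac{1580}{-1361} = 2655 \cdot \frac{1}{90} + 1580 \left(- \frac{1}{1361}\right) = \frac{59}{2} - \frac{1580}{1361} = \frac{77139}{2722}$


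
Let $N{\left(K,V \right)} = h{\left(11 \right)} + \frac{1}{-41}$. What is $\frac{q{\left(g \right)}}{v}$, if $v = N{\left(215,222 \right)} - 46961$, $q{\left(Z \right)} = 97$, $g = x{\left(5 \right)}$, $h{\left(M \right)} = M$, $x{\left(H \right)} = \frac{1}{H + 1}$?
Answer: $- \frac{3977}{1924951} \approx -0.002066$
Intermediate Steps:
$x{\left(H \right)} = \frac{1}{1 + H}$
$g = \frac{1}{6}$ ($g = \frac{1}{1 + 5} = \frac{1}{6} \approx 0.16667$)
$N{\left(K,V \right)} = \frac{450}{41}$ ($N{\left(K,V \right)} = 11 + \frac{1}{-41} = 11 - \frac{1}{41} = \frac{450}{41}$)
$v = - \frac{1924951}{41}$ ($v = \frac{450}{41} - 46961 = - \frac{1924951}{41} \approx -46950.0$)
$\frac{q{\left(g \right)}}{v} = \frac{97}{- \frac{1924951}{41}} = 97 \left(- \frac{41}{1924951}\right) = - \frac{3977}{1924951}$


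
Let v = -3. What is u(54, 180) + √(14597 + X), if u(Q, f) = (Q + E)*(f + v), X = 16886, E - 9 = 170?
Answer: 41241 + √31483 ≈ 41418.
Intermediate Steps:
E = 179 (E = 9 + 170 = 179)
u(Q, f) = (-3 + f)*(179 + Q) (u(Q, f) = (Q + 179)*(f - 3) = (179 + Q)*(-3 + f) = (-3 + f)*(179 + Q))
u(54, 180) + √(14597 + X) = (-537 - 3*54 + 179*180 + 54*180) + √(14597 + 16886) = (-537 - 162 + 32220 + 9720) + √31483 = 41241 + √31483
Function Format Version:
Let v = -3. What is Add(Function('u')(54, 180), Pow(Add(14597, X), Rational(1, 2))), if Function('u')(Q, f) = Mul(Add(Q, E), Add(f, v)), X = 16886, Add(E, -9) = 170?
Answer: Add(41241, Pow(31483, Rational(1, 2))) ≈ 41418.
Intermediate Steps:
E = 179 (E = Add(9, 170) = 179)
Function('u')(Q, f) = Mul(Add(-3, f), Add(179, Q)) (Function('u')(Q, f) = Mul(Add(Q, 179), Add(f, -3)) = Mul(Add(179, Q), Add(-3, f)) = Mul(Add(-3, f), Add(179, Q)))
Add(Function('u')(54, 180), Pow(Add(14597, X), Rational(1, 2))) = Add(Add(-537, Mul(-3, 54), Mul(179, 180), Mul(54, 180)), Pow(Add(14597, 16886), Rational(1, 2))) = Add(Add(-537, -162, 32220, 9720), Pow(31483, Rational(1, 2))) = Add(41241, Pow(31483, Rational(1, 2)))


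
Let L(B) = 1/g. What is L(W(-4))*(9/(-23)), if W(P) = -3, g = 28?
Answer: -9/644 ≈ -0.013975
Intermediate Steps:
L(B) = 1/28
L(W(-4))*(9/(-23)) = (9/(-23))/28 = (9*(-1/23))/28 = (1/28)*(-9/23) = -9/644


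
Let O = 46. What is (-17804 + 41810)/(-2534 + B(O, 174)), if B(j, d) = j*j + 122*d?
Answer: 12003/10405 ≈ 1.1536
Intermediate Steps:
B(j, d) = j² + 122*d
(-17804 + 41810)/(-2534 + B(O, 174)) = (-17804 + 41810)/(-2534 + (46² + 122*174)) = 24006/(-2534 + (2116 + 21228)) = 24006/(-2534 + 23344) = 24006/20810 = 24006*(1/20810) = 12003/10405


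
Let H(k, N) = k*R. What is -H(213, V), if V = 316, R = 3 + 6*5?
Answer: -7029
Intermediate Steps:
R = 33 (R = 3 + 30 = 33)
H(k, N) = 33*k (H(k, N) = k*33 = 33*k)
-H(213, V) = -33*213 = -1*7029 = -7029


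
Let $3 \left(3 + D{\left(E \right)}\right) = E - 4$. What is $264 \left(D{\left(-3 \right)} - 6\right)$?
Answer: $-2992$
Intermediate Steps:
$D{\left(E \right)} = - \frac{13}{3} + \frac{E}{3}$ ($D{\left(E \right)} = -3 + \frac{E - 4}{3} = -3 + \frac{-4 + E}{3} = -3 + \left(- \frac{4}{3} + \frac{E}{3}\right) = - \frac{13}{3} + \frac{E}{3}$)
$264 \left(D{\left(-3 \right)} - 6\right) = 264 \left(\left(- \frac{13}{3} + \frac{1}{3} \left(-3\right)\right) - 6\right) = 264 \left(\left(- \frac{13}{3} - 1\right) - 6\right) = 264 \left(- \frac{16}{3} - 6\right) = 264 \left(- \frac{34}{3}\right) = -2992$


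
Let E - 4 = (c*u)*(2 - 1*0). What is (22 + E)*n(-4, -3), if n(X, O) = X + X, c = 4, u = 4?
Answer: -464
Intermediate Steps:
n(X, O) = 2*X
E = 36 (E = 4 + (4*4)*(2 - 1*0) = 4 + 16*(2 + 0) = 4 + 16*2 = 4 + 32 = 36)
(22 + E)*n(-4, -3) = (22 + 36)*(2*(-4)) = 58*(-8) = -464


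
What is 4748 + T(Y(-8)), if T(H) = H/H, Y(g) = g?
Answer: 4749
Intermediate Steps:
T(H) = 1
4748 + T(Y(-8)) = 4748 + 1 = 4749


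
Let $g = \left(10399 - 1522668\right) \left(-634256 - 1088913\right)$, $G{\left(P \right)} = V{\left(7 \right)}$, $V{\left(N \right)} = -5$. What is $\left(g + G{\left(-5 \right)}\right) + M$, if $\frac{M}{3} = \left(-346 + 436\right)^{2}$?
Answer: $2605895084756$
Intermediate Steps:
$M = 24300$ ($M = 3 \left(-346 + 436\right)^{2} = 3 \cdot 90^{2} = 3 \cdot 8100 = 24300$)
$G{\left(P \right)} = -5$
$g = 2605895060461$ ($g = \left(-1512269\right) \left(-1723169\right) = 2605895060461$)
$\left(g + G{\left(-5 \right)}\right) + M = \left(2605895060461 - 5\right) + 24300 = 2605895060456 + 24300 = 2605895084756$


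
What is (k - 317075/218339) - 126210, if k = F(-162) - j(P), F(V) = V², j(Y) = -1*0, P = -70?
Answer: -1984253959/19849 ≈ -99968.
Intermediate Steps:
j(Y) = 0
k = 26244 (k = (-162)² - 1*0 = 26244 + 0 = 26244)
(k - 317075/218339) - 126210 = (26244 - 317075/218339) - 126210 = (26244 - 317075*1/218339) - 126210 = (26244 - 28825/19849) - 126210 = 520888331/19849 - 126210 = -1984253959/19849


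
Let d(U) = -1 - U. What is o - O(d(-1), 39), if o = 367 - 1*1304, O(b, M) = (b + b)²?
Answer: -937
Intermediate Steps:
O(b, M) = 4*b² (O(b, M) = (2*b)² = 4*b²)
o = -937 (o = 367 - 1304 = -937)
o - O(d(-1), 39) = -937 - 4*(-1 - 1*(-1))² = -937 - 4*(-1 + 1)² = -937 - 4*0² = -937 - 4*0 = -937 - 1*0 = -937 + 0 = -937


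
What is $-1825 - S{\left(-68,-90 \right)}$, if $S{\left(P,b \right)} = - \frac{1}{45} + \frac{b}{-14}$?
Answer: $- \frac{576893}{315} \approx -1831.4$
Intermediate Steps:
$S{\left(P,b \right)} = - \frac{1}{45} - \frac{b}{14}$ ($S{\left(P,b \right)} = \left(-1\right) \frac{1}{45} + b \left(- \frac{1}{14}\right) = - \frac{1}{45} - \frac{b}{14}$)
$-1825 - S{\left(-68,-90 \right)} = -1825 - \left(- \frac{1}{45} - - \frac{45}{7}\right) = -1825 - \left(- \frac{1}{45} + \frac{45}{7}\right) = -1825 - \frac{2018}{315} = - \frac{576893}{315}$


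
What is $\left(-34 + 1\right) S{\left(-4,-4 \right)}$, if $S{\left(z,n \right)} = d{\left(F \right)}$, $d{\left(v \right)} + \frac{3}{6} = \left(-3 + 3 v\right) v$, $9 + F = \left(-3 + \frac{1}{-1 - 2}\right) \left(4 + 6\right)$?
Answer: $- \frac{363187}{2} \approx -1.8159 \cdot 10^{5}$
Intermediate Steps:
$F = - \frac{127}{3}$ ($F = -9 + \left(-3 + \frac{1}{-1 - 2}\right) \left(4 + 6\right) = -9 + \left(-3 + \frac{1}{-3}\right) 10 = -9 + \left(-3 - \frac{1}{3}\right) 10 = -9 - \frac{100}{3} = - \frac{127}{3} \approx -42.333$)
$d{\left(v \right)} = - \frac{1}{2} + v \left(-3 + 3 v\right)$ ($d{\left(v \right)} = - \frac{1}{2} + \left(-3 + 3 v\right) v = - \frac{1}{2} + v \left(-3 + 3 v\right)$)
$S{\left(z,n \right)} = \frac{33017}{6}$ ($S{\left(z,n \right)} = - \frac{1}{2} - -127 + 3 \left(- \frac{127}{3}\right)^{2} = - \frac{1}{2} + 127 + 3 \cdot \frac{16129}{9} = - \frac{1}{2} + 127 + \frac{16129}{3} = \frac{33017}{6}$)
$\left(-34 + 1\right) S{\left(-4,-4 \right)} = \left(-34 + 1\right) \frac{33017}{6} = \left(-33\right) \frac{33017}{6} = - \frac{363187}{2}$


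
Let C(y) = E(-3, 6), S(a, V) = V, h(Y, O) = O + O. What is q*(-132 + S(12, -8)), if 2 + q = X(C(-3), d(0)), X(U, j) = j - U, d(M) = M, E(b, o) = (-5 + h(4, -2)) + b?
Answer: -1400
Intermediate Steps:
h(Y, O) = 2*O
E(b, o) = -9 + b (E(b, o) = (-5 + 2*(-2)) + b = (-5 - 4) + b = -9 + b)
C(y) = -12 (C(y) = -9 - 3 = -12)
q = 10 (q = -2 + (0 - 1*(-12)) = -2 + (0 + 12) = -2 + 12 = 10)
q*(-132 + S(12, -8)) = 10*(-132 - 8) = 10*(-140) = -1400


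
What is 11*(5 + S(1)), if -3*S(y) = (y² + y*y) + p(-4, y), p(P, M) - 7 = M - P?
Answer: 11/3 ≈ 3.6667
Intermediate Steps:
p(P, M) = 7 + M - P (p(P, M) = 7 + (M - P) = 7 + M - P)
S(y) = -11/3 - 2*y²/3 - y/3 (S(y) = -((y² + y*y) + (7 + y - 1*(-4)))/3 = -((y² + y²) + (7 + y + 4))/3 = -(2*y² + (11 + y))/3 = -(11 + y + 2*y²)/3 = -11/3 - 2*y²/3 - y/3)
11*(5 + S(1)) = 11*(5 + (-11/3 - ⅔*1² - ⅓*1)) = 11*(5 + (-11/3 - ⅔*1 - ⅓)) = 11*(5 + (-11/3 - ⅔ - ⅓)) = 11*(5 - 14/3) = 11*(⅓) = 11/3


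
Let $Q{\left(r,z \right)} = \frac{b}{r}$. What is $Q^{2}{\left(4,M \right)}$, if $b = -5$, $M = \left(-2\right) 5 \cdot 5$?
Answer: $\frac{25}{16} \approx 1.5625$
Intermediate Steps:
$M = -50$ ($M = \left(-10\right) 5 = -50$)
$Q{\left(r,z \right)} = - \frac{5}{r}$
$Q^{2}{\left(4,M \right)} = \left(- \frac{5}{4}\right)^{2} = \frac{25}{16}$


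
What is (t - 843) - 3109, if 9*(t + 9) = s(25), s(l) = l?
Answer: -35624/9 ≈ -3958.2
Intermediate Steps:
t = -56/9 (t = -9 + (1/9)*25 = -9 + 25/9 = -56/9 ≈ -6.2222)
(t - 843) - 3109 = (-56/9 - 843) - 3109 = -7643/9 - 3109 = -35624/9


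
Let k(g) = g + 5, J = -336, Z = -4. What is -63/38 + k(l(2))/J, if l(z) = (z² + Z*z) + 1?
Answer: -5311/3192 ≈ -1.6638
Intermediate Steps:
l(z) = 1 + z² - 4*z (l(z) = (z² - 4*z) + 1 = 1 + z² - 4*z)
k(g) = 5 + g
-63/38 + k(l(2))/J = -63/38 + (5 + (1 + 2² - 4*2))/(-336) = -63*1/38 + (5 + (1 + 4 - 8))*(-1/336) = -63/38 + (5 - 3)*(-1/336) = -63/38 + 2*(-1/336) = -63/38 - 1/168 = -5311/3192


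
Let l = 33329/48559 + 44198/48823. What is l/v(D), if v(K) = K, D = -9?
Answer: -3773432449/21337164513 ≈ -0.17685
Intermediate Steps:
l = 3773432449/2370796057 (l = 33329*(1/48559) + 44198*(1/48823) = 33329/48559 + 44198/48823 = 3773432449/2370796057 ≈ 1.5916)
l/v(D) = (3773432449/2370796057)/(-9) = (3773432449/2370796057)*(-⅑) = -3773432449/21337164513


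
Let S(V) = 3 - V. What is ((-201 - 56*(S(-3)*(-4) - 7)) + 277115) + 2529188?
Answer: 2807838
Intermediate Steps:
((-201 - 56*(S(-3)*(-4) - 7)) + 277115) + 2529188 = ((-201 - 56*((3 - 1*(-3))*(-4) - 7)) + 277115) + 2529188 = ((-201 - 56*((3 + 3)*(-4) - 7)) + 277115) + 2529188 = ((-201 - 56*(6*(-4) - 7)) + 277115) + 2529188 = ((-201 - 56*(-24 - 7)) + 277115) + 2529188 = ((-201 - 56*(-31)) + 277115) + 2529188 = ((-201 + 1736) + 277115) + 2529188 = (1535 + 277115) + 2529188 = 278650 + 2529188 = 2807838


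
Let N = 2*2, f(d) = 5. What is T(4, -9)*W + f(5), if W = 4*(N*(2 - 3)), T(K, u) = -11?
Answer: 181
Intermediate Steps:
N = 4
W = -16 (W = 4*(4*(2 - 3)) = 4*(4*(-1)) = 4*(-4) = -16)
T(4, -9)*W + f(5) = -11*(-16) + 5 = 176 + 5 = 181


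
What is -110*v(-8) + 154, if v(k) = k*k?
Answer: -6886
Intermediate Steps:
v(k) = k**2
-110*v(-8) + 154 = -110*(-8)**2 + 154 = -110*64 + 154 = -7040 + 154 = -6886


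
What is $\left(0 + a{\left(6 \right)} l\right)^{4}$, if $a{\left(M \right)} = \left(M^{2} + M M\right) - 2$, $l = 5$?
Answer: $15006250000$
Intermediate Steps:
$a{\left(M \right)} = -2 + 2 M^{2}$ ($a{\left(M \right)} = \left(M^{2} + M^{2}\right) - 2 = 2 M^{2} - 2 = -2 + 2 M^{2}$)
$\left(0 + a{\left(6 \right)} l\right)^{4} = \left(0 + \left(-2 + 2 \cdot 6^{2}\right) 5\right)^{4} = \left(0 + \left(-2 + 2 \cdot 36\right) 5\right)^{4} = \left(0 + \left(-2 + 72\right) 5\right)^{4} = \left(0 + 70 \cdot 5\right)^{4} = \left(0 + 350\right)^{4} = 350^{4} = 15006250000$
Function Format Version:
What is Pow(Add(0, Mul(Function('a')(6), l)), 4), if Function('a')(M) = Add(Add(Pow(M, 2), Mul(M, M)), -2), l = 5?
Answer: 15006250000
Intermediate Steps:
Function('a')(M) = Add(-2, Mul(2, Pow(M, 2))) (Function('a')(M) = Add(Add(Pow(M, 2), Pow(M, 2)), -2) = Add(Mul(2, Pow(M, 2)), -2) = Add(-2, Mul(2, Pow(M, 2))))
Pow(Add(0, Mul(Function('a')(6), l)), 4) = Pow(Add(0, Mul(Add(-2, Mul(2, Pow(6, 2))), 5)), 4) = Pow(Add(0, Mul(Add(-2, Mul(2, 36)), 5)), 4) = Pow(Add(0, Mul(Add(-2, 72), 5)), 4) = Pow(Add(0, Mul(70, 5)), 4) = Pow(Add(0, 350), 4) = Pow(350, 4) = 15006250000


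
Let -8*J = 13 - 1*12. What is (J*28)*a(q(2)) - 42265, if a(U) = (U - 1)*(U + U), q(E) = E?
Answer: -42279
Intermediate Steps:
J = -⅛ (J = -(13 - 1*12)/8 = -(13 - 12)/8 = -⅛*1 = -⅛ ≈ -0.12500)
a(U) = 2*U*(-1 + U) (a(U) = (-1 + U)*(2*U) = 2*U*(-1 + U))
(J*28)*a(q(2)) - 42265 = (-⅛*28)*(2*2*(-1 + 2)) - 42265 = -7*2 - 42265 = -7/2*4 - 42265 = -14 - 42265 = -42279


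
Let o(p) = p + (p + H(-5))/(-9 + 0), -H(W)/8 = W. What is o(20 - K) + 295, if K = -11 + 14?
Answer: 917/3 ≈ 305.67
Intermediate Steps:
H(W) = -8*W
K = 3
o(p) = -40/9 + 8*p/9 (o(p) = p + (p - 8*(-5))/(-9 + 0) = p + (p + 40)/(-9) = p + (40 + p)*(-1/9) = p + (-40/9 - p/9) = -40/9 + 8*p/9)
o(20 - K) + 295 = (-40/9 + 8*(20 - 1*3)/9) + 295 = (-40/9 + 8*(20 - 3)/9) + 295 = (-40/9 + (8/9)*17) + 295 = (-40/9 + 136/9) + 295 = 32/3 + 295 = 917/3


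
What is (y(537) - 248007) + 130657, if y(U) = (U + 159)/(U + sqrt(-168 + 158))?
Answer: 2*(-58675*sqrt(10) + 31508127*I)/(sqrt(10) - 537*I) ≈ -1.1735e+5 - 0.0076323*I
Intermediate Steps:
y(U) = (159 + U)/(U + I*sqrt(10)) (y(U) = (159 + U)/(U + sqrt(-10)) = (159 + U)/(U + I*sqrt(10)))
(y(537) - 248007) + 130657 = ((159 + 537)/(537 + I*sqrt(10)) - 248007) + 130657 = (696/(537 + I*sqrt(10)) - 248007) + 130657 = (-248007 + 696/(537 + I*sqrt(10))) + 130657 = -117350 + 696/(537 + I*sqrt(10))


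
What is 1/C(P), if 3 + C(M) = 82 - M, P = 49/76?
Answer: 76/5955 ≈ 0.012762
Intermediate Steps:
P = 49/76 (P = 49*(1/76) = 49/76 ≈ 0.64474)
C(M) = 79 - M (C(M) = -3 + (82 - M) = 79 - M)
1/C(P) = 1/(79 - 1*49/76) = 1/(79 - 49/76) = 1/(5955/76) = 76/5955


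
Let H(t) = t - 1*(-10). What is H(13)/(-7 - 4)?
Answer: -23/11 ≈ -2.0909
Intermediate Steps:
H(t) = 10 + t (H(t) = t + 10 = 10 + t)
H(13)/(-7 - 4) = (10 + 13)/(-7 - 4) = 23/(-11) = 23*(-1/11) = -23/11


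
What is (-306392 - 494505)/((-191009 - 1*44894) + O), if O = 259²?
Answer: 800897/168822 ≈ 4.7440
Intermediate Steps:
O = 67081
(-306392 - 494505)/((-191009 - 1*44894) + O) = (-306392 - 494505)/((-191009 - 1*44894) + 67081) = -800897/((-191009 - 44894) + 67081) = -800897/(-235903 + 67081) = -800897/(-168822) = -800897*(-1/168822) = 800897/168822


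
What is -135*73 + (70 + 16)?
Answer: -9769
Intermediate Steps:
-135*73 + (70 + 16) = -9855 + 86 = -9769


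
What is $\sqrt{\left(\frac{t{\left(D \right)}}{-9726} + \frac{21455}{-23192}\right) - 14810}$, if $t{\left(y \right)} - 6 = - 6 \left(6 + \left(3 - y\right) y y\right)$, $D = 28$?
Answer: $\frac{i \sqrt{5237438567486926970}}{18797116} \approx 121.75 i$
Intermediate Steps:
$t{\left(y \right)} = -30 - 6 y^{2} \left(3 - y\right)$ ($t{\left(y \right)} = 6 - 6 \left(6 + \left(3 - y\right) y y\right) = 6 - 6 \left(6 + y \left(3 - y\right) y\right) = 6 - 6 \left(6 + y^{2} \left(3 - y\right)\right) = 6 - \left(36 + 6 y^{2} \left(3 - y\right)\right) = -30 - 6 y^{2} \left(3 - y\right)$)
$\sqrt{\left(\frac{t{\left(D \right)}}{-9726} + \frac{21455}{-23192}\right) - 14810} = \sqrt{\left(\frac{-30 - 18 \cdot 28^{2} + 6 \cdot 28^{3}}{-9726} + \frac{21455}{-23192}\right) - 14810} = \sqrt{\left(\left(-30 - 14112 + 6 \cdot 21952\right) \left(- \frac{1}{9726}\right) + 21455 \left(- \frac{1}{23192}\right)\right) - 14810} = \sqrt{\left(\left(-30 - 14112 + 131712\right) \left(- \frac{1}{9726}\right) - \frac{21455}{23192}\right) - 14810} = \sqrt{\left(117570 \left(- \frac{1}{9726}\right) - \frac{21455}{23192}\right) - 14810} = \sqrt{\left(- \frac{19595}{1621} - \frac{21455}{23192}\right) - 14810} = \sqrt{- \frac{489225795}{37594232} - 14810} = \sqrt{- \frac{557259801715}{37594232}} = \frac{i \sqrt{5237438567486926970}}{18797116}$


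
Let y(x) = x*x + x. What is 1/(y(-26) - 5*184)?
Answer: -1/270 ≈ -0.0037037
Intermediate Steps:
y(x) = x + x**2 (y(x) = x**2 + x = x + x**2)
1/(y(-26) - 5*184) = 1/(-26*(1 - 26) - 5*184) = 1/(-26*(-25) - 920) = 1/(650 - 920) = 1/(-270) = -1/270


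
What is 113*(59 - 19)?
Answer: 4520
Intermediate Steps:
113*(59 - 19) = 113*40 = 4520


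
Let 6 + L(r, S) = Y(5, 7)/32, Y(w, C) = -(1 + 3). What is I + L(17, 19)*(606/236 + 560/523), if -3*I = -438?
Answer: 61079051/493712 ≈ 123.71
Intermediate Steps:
I = 146 (I = -⅓*(-438) = 146)
Y(w, C) = -4 (Y(w, C) = -1*4 = -4)
L(r, S) = -49/8 (L(r, S) = -6 - 4/32 = -6 - 4*1/32 = -6 - ⅛ = -49/8)
I + L(17, 19)*(606/236 + 560/523) = 146 - 49*(606/236 + 560/523)/8 = 146 - 49*(606*(1/236) + 560*(1/523))/8 = 146 - 49*(303/118 + 560/523)/8 = 146 - 49/8*224549/61714 = 146 - 11002901/493712 = 61079051/493712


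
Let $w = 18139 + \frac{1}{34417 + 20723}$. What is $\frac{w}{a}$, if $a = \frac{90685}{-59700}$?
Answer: $- \frac{199036707739}{16667903} \approx -11941.0$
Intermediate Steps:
$a = - \frac{18137}{11940}$ ($a = 90685 \left(- \frac{1}{59700}\right) = - \frac{18137}{11940} \approx -1.519$)
$w = \frac{1000184461}{55140}$ ($w = 18139 + \frac{1}{55140} = \frac{1000184461}{55140} \approx 18139.0$)
$\frac{w}{a} = \frac{1000184461}{55140 \left(- \frac{18137}{11940}\right)} = \frac{1000184461}{55140} \left(- \frac{11940}{18137}\right) = - \frac{199036707739}{16667903}$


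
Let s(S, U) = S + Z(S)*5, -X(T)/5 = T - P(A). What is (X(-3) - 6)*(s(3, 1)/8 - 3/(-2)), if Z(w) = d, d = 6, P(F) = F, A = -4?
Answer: -495/8 ≈ -61.875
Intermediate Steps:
Z(w) = 6
X(T) = -20 - 5*T (X(T) = -5*(T - 1*(-4)) = -5*(T + 4) = -5*(4 + T) = -20 - 5*T)
s(S, U) = 30 + S (s(S, U) = S + 6*5 = S + 30 = 30 + S)
(X(-3) - 6)*(s(3, 1)/8 - 3/(-2)) = ((-20 - 5*(-3)) - 6)*((30 + 3)/8 - 3/(-2)) = ((-20 + 15) - 6)*(33*(⅛) - 3*(-½)) = (-5 - 6)*(33/8 + 3/2) = -11*45/8 = -495/8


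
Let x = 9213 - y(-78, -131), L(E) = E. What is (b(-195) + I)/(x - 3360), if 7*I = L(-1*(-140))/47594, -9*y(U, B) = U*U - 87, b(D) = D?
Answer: -180795/6044438 ≈ -0.029911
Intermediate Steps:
y(U, B) = 29/3 - U²/9 (y(U, B) = -(U*U - 87)/9 = -(U² - 87)/9 = -(-87 + U²)/9 = 29/3 - U²/9)
I = 10/23797 (I = (-1*(-140)/47594)/7 = (140*(1/47594))/7 = (⅐)*(70/23797) = 10/23797 ≈ 0.00042022)
x = 29638/3 (x = 9213 - (29/3 - ⅑*(-78)²) = 9213 - (29/3 - ⅑*6084) = 9213 - (29/3 - 676) = 9213 - 1*(-1999/3) = 9213 + 1999/3 = 29638/3 ≈ 9879.3)
(b(-195) + I)/(x - 3360) = (-195 + 10/23797)/(29638/3 - 3360) = -4640405/(23797*19558/3) = -4640405/23797*3/19558 = -180795/6044438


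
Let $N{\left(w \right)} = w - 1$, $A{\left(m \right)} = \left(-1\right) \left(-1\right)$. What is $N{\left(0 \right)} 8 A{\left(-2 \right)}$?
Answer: $-8$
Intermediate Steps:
$A{\left(m \right)} = 1$
$N{\left(w \right)} = -1 + w$ ($N{\left(w \right)} = w - 1 = -1 + w$)
$N{\left(0 \right)} 8 A{\left(-2 \right)} = \left(-1 + 0\right) 8 \cdot 1 = \left(-1\right) 8 \cdot 1 = \left(-8\right) 1 = -8$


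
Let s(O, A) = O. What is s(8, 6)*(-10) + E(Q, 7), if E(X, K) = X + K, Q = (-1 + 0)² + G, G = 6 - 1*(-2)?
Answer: -64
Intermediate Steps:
G = 8 (G = 6 + 2 = 8)
Q = 9 (Q = (-1 + 0)² + 8 = (-1)² + 8 = 1 + 8 = 9)
E(X, K) = K + X
s(8, 6)*(-10) + E(Q, 7) = 8*(-10) + (7 + 9) = -80 + 16 = -64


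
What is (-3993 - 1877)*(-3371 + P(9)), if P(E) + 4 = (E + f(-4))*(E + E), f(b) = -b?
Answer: 18437670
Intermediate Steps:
P(E) = -4 + 2*E*(4 + E) (P(E) = -4 + (E - 1*(-4))*(E + E) = -4 + (E + 4)*(2*E) = -4 + (4 + E)*(2*E) = -4 + 2*E*(4 + E))
(-3993 - 1877)*(-3371 + P(9)) = (-3993 - 1877)*(-3371 + (-4 + 2*9² + 8*9)) = -5870*(-3371 + (-4 + 2*81 + 72)) = -5870*(-3371 + (-4 + 162 + 72)) = -5870*(-3371 + 230) = -5870*(-3141) = 18437670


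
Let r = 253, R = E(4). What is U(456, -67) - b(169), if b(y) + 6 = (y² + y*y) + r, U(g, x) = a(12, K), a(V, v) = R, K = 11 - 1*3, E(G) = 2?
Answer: -57367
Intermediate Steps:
R = 2
K = 8 (K = 11 - 3 = 8)
a(V, v) = 2
U(g, x) = 2
b(y) = 247 + 2*y² (b(y) = -6 + ((y² + y*y) + 253) = -6 + ((y² + y²) + 253) = -6 + (2*y² + 253) = -6 + (253 + 2*y²) = 247 + 2*y²)
U(456, -67) - b(169) = 2 - (247 + 2*169²) = 2 - (247 + 2*28561) = 2 - (247 + 57122) = 2 - 1*57369 = 2 - 57369 = -57367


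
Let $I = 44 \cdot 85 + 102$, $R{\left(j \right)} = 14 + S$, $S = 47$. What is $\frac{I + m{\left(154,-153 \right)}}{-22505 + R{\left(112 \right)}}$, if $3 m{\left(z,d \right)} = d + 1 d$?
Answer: $- \frac{935}{5611} \approx -0.16664$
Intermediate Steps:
$m{\left(z,d \right)} = \frac{2 d}{3}$ ($m{\left(z,d \right)} = \frac{d + 1 d}{3} = \frac{d + d}{3} = \frac{2 d}{3}$)
$R{\left(j \right)} = 61$ ($R{\left(j \right)} = 14 + 47 = 61$)
$I = 3842$ ($I = 3740 + 102 = 3842$)
$\frac{I + m{\left(154,-153 \right)}}{-22505 + R{\left(112 \right)}} = \frac{3842 + \frac{2}{3} \left(-153\right)}{-22505 + 61} = \frac{3842 - 102}{-22444} = 3740 \left(- \frac{1}{22444}\right) = - \frac{935}{5611}$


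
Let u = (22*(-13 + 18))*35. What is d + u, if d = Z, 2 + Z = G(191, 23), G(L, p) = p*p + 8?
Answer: 4385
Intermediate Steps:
G(L, p) = 8 + p**2 (G(L, p) = p**2 + 8 = 8 + p**2)
Z = 535 (Z = -2 + (8 + 23**2) = -2 + (8 + 529) = -2 + 537 = 535)
d = 535
u = 3850 (u = (22*5)*35 = 110*35 = 3850)
d + u = 535 + 3850 = 4385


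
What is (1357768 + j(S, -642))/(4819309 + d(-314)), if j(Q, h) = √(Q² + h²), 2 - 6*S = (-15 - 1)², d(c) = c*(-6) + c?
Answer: 1357768/4820879 + 13*√22045/14462637 ≈ 0.28178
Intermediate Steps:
d(c) = -5*c (d(c) = -6*c + c = -5*c)
S = -127/3 (S = ⅓ - (-15 - 1)²/6 = ⅓ - ⅙*(-16)² = ⅓ - ⅙*256 = ⅓ - 128/3 = -127/3 ≈ -42.333)
(1357768 + j(S, -642))/(4819309 + d(-314)) = (1357768 + √((-127/3)² + (-642)²))/(4819309 - 5*(-314)) = (1357768 + √(16129/9 + 412164))/(4819309 + 1570) = (1357768 + √(3725605/9))/4820879 = (1357768 + 13*√22045/3)*(1/4820879) = 1357768/4820879 + 13*√22045/14462637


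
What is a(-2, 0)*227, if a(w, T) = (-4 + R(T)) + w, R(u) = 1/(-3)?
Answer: -4313/3 ≈ -1437.7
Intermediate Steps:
R(u) = -⅓
a(w, T) = -13/3 + w (a(w, T) = (-4 - ⅓) + w = -13/3 + w)
a(-2, 0)*227 = (-13/3 - 2)*227 = -19/3*227 = -4313/3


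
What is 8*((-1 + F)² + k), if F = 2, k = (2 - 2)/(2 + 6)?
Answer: 8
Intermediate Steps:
k = 0 (k = 0/8 = 0*(⅛) = 0)
8*((-1 + F)² + k) = 8*((-1 + 2)² + 0) = 8*(1² + 0) = 8*(1 + 0) = 8*1 = 8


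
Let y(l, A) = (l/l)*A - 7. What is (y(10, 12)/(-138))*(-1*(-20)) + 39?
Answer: 2641/69 ≈ 38.275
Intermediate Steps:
y(l, A) = -7 + A (y(l, A) = 1*A - 7 = A - 7 = -7 + A)
(y(10, 12)/(-138))*(-1*(-20)) + 39 = ((-7 + 12)/(-138))*(-1*(-20)) + 39 = (5*(-1/138))*20 + 39 = -5/138*20 + 39 = -50/69 + 39 = 2641/69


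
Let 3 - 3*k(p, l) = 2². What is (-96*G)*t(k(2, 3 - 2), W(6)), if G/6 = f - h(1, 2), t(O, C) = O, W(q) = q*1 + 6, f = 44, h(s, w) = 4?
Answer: 7680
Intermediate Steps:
k(p, l) = -⅓ (k(p, l) = 1 - ⅓*2² = 1 - ⅓*4 = 1 - 4/3 = -⅓)
W(q) = 6 + q (W(q) = q + 6 = 6 + q)
G = 240 (G = 6*(44 - 1*4) = 6*(44 - 4) = 6*40 = 240)
(-96*G)*t(k(2, 3 - 2), W(6)) = -96*240*(-⅓) = -23040*(-⅓) = 7680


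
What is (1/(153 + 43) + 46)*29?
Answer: 261493/196 ≈ 1334.1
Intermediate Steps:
(1/(153 + 43) + 46)*29 = (1/196 + 46)*29 = (9017/196)*29 = 261493/196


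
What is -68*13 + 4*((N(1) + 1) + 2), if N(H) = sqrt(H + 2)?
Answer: -872 + 4*sqrt(3) ≈ -865.07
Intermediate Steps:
N(H) = sqrt(2 + H)
-68*13 + 4*((N(1) + 1) + 2) = -68*13 + 4*((sqrt(2 + 1) + 1) + 2) = -884 + 4*((sqrt(3) + 1) + 2) = -884 + 4*((1 + sqrt(3)) + 2) = -884 + 4*(3 + sqrt(3)) = -884 + (12 + 4*sqrt(3)) = -872 + 4*sqrt(3)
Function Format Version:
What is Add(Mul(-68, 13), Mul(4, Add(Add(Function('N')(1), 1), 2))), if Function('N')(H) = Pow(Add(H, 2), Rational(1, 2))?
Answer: Add(-872, Mul(4, Pow(3, Rational(1, 2)))) ≈ -865.07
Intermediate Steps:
Function('N')(H) = Pow(Add(2, H), Rational(1, 2))
Add(Mul(-68, 13), Mul(4, Add(Add(Function('N')(1), 1), 2))) = Add(Mul(-68, 13), Mul(4, Add(Add(Pow(Add(2, 1), Rational(1, 2)), 1), 2))) = Add(-884, Mul(4, Add(Add(Pow(3, Rational(1, 2)), 1), 2))) = Add(-884, Mul(4, Add(Add(1, Pow(3, Rational(1, 2))), 2))) = Add(-884, Mul(4, Add(3, Pow(3, Rational(1, 2))))) = Add(-884, Add(12, Mul(4, Pow(3, Rational(1, 2))))) = Add(-872, Mul(4, Pow(3, Rational(1, 2))))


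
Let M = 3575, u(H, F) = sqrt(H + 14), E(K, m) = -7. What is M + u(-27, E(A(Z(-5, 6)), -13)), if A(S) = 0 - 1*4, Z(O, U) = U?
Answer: 3575 + I*sqrt(13) ≈ 3575.0 + 3.6056*I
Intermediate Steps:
A(S) = -4 (A(S) = 0 - 4 = -4)
u(H, F) = sqrt(14 + H)
M + u(-27, E(A(Z(-5, 6)), -13)) = 3575 + sqrt(14 - 27) = 3575 + sqrt(-13) = 3575 + I*sqrt(13)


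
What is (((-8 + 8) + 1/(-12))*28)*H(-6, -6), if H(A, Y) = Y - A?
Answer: 0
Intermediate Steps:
(((-8 + 8) + 1/(-12))*28)*H(-6, -6) = (((-8 + 8) + 1/(-12))*28)*(-6 - 1*(-6)) = ((0 - 1/12)*28)*(-6 + 6) = -1/12*28*0 = -7/3*0 = 0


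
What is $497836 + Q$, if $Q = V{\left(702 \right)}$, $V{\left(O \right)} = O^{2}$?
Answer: $990640$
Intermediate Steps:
$Q = 492804$ ($Q = 702^{2} = 492804$)
$497836 + Q = 497836 + 492804 = 990640$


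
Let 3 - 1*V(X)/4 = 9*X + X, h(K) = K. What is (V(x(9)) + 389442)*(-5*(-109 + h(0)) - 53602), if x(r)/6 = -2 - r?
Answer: -20803331358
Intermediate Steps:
x(r) = -12 - 6*r (x(r) = 6*(-2 - r) = -12 - 6*r)
V(X) = 12 - 40*X (V(X) = 12 - 4*(9*X + X) = 12 - 40*X)
(V(x(9)) + 389442)*(-5*(-109 + h(0)) - 53602) = ((12 - 40*(-12 - 6*9)) + 389442)*(-5*(-109 + 0) - 53602) = ((12 - 40*(-12 - 54)) + 389442)*(-5*(-109) - 53602) = ((12 - 40*(-66)) + 389442)*(545 - 53602) = ((12 + 2640) + 389442)*(-53057) = (2652 + 389442)*(-53057) = 392094*(-53057) = -20803331358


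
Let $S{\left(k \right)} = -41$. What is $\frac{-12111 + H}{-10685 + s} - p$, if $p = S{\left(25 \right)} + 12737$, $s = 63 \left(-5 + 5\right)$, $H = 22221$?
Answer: $- \frac{27133374}{2137} \approx -12697.0$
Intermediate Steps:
$s = 0$ ($s = 63 \cdot 0 = 0$)
$p = 12696$ ($p = -41 + 12737 = 12696$)
$\frac{-12111 + H}{-10685 + s} - p = \frac{-12111 + 22221}{-10685 + 0} - 12696 = \frac{10110}{-10685} - 12696 = 10110 \left(- \frac{1}{10685}\right) - 12696 = - \frac{2022}{2137} - 12696 = - \frac{27133374}{2137}$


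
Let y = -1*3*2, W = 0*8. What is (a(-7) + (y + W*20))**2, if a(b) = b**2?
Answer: 1849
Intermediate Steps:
W = 0
y = -6 (y = -3*2 = -6)
(a(-7) + (y + W*20))**2 = ((-7)**2 + (-6 + 0*20))**2 = (49 + (-6 + 0))**2 = (49 - 6)**2 = 43**2 = 1849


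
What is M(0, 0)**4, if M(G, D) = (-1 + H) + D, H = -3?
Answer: 256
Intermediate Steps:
M(G, D) = -4 + D (M(G, D) = (-1 - 3) + D = -4 + D)
M(0, 0)**4 = (-4 + 0)**4 = (-4)**4 = 256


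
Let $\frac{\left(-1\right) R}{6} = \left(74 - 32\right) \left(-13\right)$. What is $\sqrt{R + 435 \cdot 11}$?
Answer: $\sqrt{8061} \approx 89.783$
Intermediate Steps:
$R = 3276$ ($R = - 6 \left(74 - 32\right) \left(-13\right) = - 6 \cdot 42 \left(-13\right) = \left(-6\right) \left(-546\right) = 3276$)
$\sqrt{R + 435 \cdot 11} = \sqrt{3276 + 435 \cdot 11} = \sqrt{3276 + 4785} = \sqrt{8061}$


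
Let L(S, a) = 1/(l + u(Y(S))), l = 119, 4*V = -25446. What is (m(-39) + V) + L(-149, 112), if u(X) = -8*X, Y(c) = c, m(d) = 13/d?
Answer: -16680725/2622 ≈ -6361.8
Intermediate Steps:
V = -12723/2 (V = (¼)*(-25446) = -12723/2 ≈ -6361.5)
L(S, a) = 1/(119 - 8*S)
(m(-39) + V) + L(-149, 112) = (13/(-39) - 12723/2) - 1/(-119 + 8*(-149)) = (13*(-1/39) - 12723/2) - 1/(-119 - 1192) = (-⅓ - 12723/2) - 1/(-1311) = -38171/6 - 1*(-1/1311) = -38171/6 + 1/1311 = -16680725/2622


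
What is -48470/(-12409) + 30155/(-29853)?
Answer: 1072781515/370445877 ≈ 2.8959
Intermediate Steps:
-48470/(-12409) + 30155/(-29853) = -48470*(-1/12409) + 30155*(-1/29853) = 48470/12409 - 30155/29853 = 1072781515/370445877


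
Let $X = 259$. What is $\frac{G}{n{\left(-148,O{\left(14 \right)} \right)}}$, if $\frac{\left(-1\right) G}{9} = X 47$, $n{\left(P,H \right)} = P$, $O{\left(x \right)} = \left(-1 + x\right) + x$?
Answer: $\frac{2961}{4} \approx 740.25$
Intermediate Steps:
$O{\left(x \right)} = -1 + 2 x$
$G = -109557$ ($G = - 9 \cdot 259 \cdot 47 = \left(-9\right) 12173 = -109557$)
$\frac{G}{n{\left(-148,O{\left(14 \right)} \right)}} = - \frac{109557}{-148} = \left(-109557\right) \left(- \frac{1}{148}\right) = \frac{2961}{4}$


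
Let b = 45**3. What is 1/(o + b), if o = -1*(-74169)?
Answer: 1/165294 ≈ 6.0498e-6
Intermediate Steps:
o = 74169
b = 91125
1/(o + b) = 1/(74169 + 91125) = 1/165294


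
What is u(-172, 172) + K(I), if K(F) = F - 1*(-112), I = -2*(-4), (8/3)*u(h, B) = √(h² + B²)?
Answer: 120 + 129*√2/2 ≈ 211.22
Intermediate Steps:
u(h, B) = 3*√(B² + h²)/8 (u(h, B) = 3*√(h² + B²)/8 = 3*√(B² + h²)/8)
I = 8
K(F) = 112 + F (K(F) = F + 112 = 112 + F)
u(-172, 172) + K(I) = 3*√(172² + (-172)²)/8 + (112 + 8) = 3*√(29584 + 29584)/8 + 120 = 3*√59168/8 + 120 = 3*(172*√2)/8 + 120 = 129*√2/2 + 120 = 120 + 129*√2/2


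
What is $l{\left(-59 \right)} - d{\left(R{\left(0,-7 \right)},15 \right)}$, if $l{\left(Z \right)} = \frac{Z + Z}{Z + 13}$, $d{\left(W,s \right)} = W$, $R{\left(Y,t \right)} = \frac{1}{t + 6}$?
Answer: $\frac{82}{23} \approx 3.5652$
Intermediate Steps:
$R{\left(Y,t \right)} = \frac{1}{6 + t}$
$l{\left(Z \right)} = \frac{2 Z}{13 + Z}$
$l{\left(-59 \right)} - d{\left(R{\left(0,-7 \right)},15 \right)} = 2 \left(-59\right) \frac{1}{13 - 59} - \frac{1}{6 - 7} = 2 \left(-59\right) \frac{1}{-46} - \frac{1}{-1} = 2 \left(-59\right) \left(- \frac{1}{46}\right) - -1 = \frac{59}{23} + 1 = \frac{82}{23}$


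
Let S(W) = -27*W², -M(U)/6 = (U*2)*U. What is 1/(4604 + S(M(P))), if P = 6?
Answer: -1/5034244 ≈ -1.9864e-7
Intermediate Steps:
M(U) = -12*U² (M(U) = -6*U*2*U = -6*2*U*U = -12*U²)
1/(4604 + S(M(P))) = 1/(4604 - 27*(-12*6²)²) = 1/(4604 - 27*(-12*36)²) = 1/(4604 - 27*(-432)²) = 1/(4604 - 27*186624) = 1/(4604 - 5038848) = 1/(-5034244) = -1/5034244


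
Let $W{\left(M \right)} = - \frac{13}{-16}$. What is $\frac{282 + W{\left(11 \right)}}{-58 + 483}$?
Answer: $\frac{181}{272} \approx 0.66544$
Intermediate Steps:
$W{\left(M \right)} = \frac{13}{16}$ ($W{\left(M \right)} = \left(-13\right) \left(- \frac{1}{16}\right) = \frac{13}{16}$)
$\frac{282 + W{\left(11 \right)}}{-58 + 483} = \frac{282 + \frac{13}{16}}{-58 + 483} = \frac{4525}{16 \cdot 425} = \frac{4525}{16} \cdot \frac{1}{425} = \frac{181}{272}$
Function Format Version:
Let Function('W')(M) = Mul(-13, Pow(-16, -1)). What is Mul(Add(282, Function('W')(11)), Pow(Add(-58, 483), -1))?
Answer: Rational(181, 272) ≈ 0.66544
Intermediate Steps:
Function('W')(M) = Rational(13, 16) (Function('W')(M) = Mul(-13, Rational(-1, 16)) = Rational(13, 16))
Mul(Add(282, Function('W')(11)), Pow(Add(-58, 483), -1)) = Mul(Add(282, Rational(13, 16)), Pow(Add(-58, 483), -1)) = Mul(Rational(4525, 16), Pow(425, -1)) = Mul(Rational(4525, 16), Rational(1, 425)) = Rational(181, 272)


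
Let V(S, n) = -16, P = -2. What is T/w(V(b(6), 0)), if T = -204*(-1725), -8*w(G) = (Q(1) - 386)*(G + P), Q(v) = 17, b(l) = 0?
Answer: -156400/369 ≈ -423.85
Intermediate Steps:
w(G) = -369/4 + 369*G/8 (w(G) = -(17 - 386)*(G - 2)/8 = -(-369)*(-2 + G)/8 = -(738 - 369*G)/8 = -369/4 + 369*G/8)
T = 351900
T/w(V(b(6), 0)) = 351900/(-369/4 + (369/8)*(-16)) = 351900/(-369/4 - 738) = 351900/(-3321/4) = 351900*(-4/3321) = -156400/369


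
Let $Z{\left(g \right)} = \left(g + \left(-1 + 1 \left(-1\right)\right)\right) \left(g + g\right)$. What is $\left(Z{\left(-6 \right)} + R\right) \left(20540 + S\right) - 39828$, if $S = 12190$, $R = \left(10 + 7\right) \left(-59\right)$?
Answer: $-29725938$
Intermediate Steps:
$R = -1003$ ($R = 17 \left(-59\right) = -1003$)
$Z{\left(g \right)} = 2 g \left(-2 + g\right)$ ($Z{\left(g \right)} = \left(g - 2\right) 2 g = \left(-2 + g\right) 2 g = 2 g \left(-2 + g\right)$)
$\left(Z{\left(-6 \right)} + R\right) \left(20540 + S\right) - 39828 = \left(2 \left(-6\right) \left(-2 - 6\right) - 1003\right) \left(20540 + 12190\right) - 39828 = \left(2 \left(-6\right) \left(-8\right) - 1003\right) 32730 - 39828 = \left(96 - 1003\right) 32730 - 39828 = \left(-907\right) 32730 - 39828 = -29686110 - 39828 = -29725938$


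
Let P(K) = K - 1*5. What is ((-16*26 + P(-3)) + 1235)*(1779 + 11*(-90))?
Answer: 639879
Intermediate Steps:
P(K) = -5 + K (P(K) = K - 5 = -5 + K)
((-16*26 + P(-3)) + 1235)*(1779 + 11*(-90)) = ((-16*26 + (-5 - 3)) + 1235)*(1779 + 11*(-90)) = ((-416 - 8) + 1235)*(1779 - 990) = (-424 + 1235)*789 = 811*789 = 639879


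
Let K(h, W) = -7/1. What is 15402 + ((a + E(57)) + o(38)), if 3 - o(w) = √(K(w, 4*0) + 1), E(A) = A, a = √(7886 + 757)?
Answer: 15462 + √8643 - I*√6 ≈ 15555.0 - 2.4495*I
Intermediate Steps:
a = √8643 ≈ 92.968
K(h, W) = -7 (K(h, W) = -7*1 = -7)
o(w) = 3 - I*√6 (o(w) = 3 - √(-7 + 1) = 3 - √(-6) = 3 - I*√6)
15402 + ((a + E(57)) + o(38)) = 15402 + ((√8643 + 57) + (3 - I*√6)) = 15402 + ((57 + √8643) + (3 - I*√6)) = 15402 + (60 + √8643 - I*√6) = 15462 + √8643 - I*√6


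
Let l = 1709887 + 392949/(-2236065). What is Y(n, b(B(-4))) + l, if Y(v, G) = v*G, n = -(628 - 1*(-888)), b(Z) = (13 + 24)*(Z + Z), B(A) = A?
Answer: 1608940315182/745355 ≈ 2.1586e+6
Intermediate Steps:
b(Z) = 74*Z (b(Z) = 37*(2*Z) = 74*Z)
n = -1516 (n = -(628 + 888) = -1*1516 = -1516)
Y(v, G) = G*v
l = 1274472693902/745355 (l = 1709887 + 392949*(-1/2236065) = 1709887 - 130983/745355 = 1274472693902/745355 ≈ 1.7099e+6)
Y(n, b(B(-4))) + l = (74*(-4))*(-1516) + 1274472693902/745355 = -296*(-1516) + 1274472693902/745355 = 448736 + 1274472693902/745355 = 1608940315182/745355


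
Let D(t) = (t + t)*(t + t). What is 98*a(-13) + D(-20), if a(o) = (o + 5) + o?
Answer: -458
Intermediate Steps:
D(t) = 4*t² (D(t) = (2*t)*(2*t) = 4*t²)
a(o) = 5 + 2*o (a(o) = (5 + o) + o = 5 + 2*o)
98*a(-13) + D(-20) = 98*(5 + 2*(-13)) + 4*(-20)² = 98*(5 - 26) + 4*400 = 98*(-21) + 1600 = -2058 + 1600 = -458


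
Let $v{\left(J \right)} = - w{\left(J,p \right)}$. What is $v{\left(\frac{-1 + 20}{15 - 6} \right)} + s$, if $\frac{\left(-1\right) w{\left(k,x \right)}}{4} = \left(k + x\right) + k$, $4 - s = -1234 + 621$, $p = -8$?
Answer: $\frac{5417}{9} \approx 601.89$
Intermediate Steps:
$s = 617$ ($s = 4 - \left(-1234 + 621\right) = 4 - -613 = 4 + 613 = 617$)
$w{\left(k,x \right)} = - 8 k - 4 x$ ($w{\left(k,x \right)} = - 4 \left(\left(k + x\right) + k\right) = - 4 \left(x + 2 k\right) = - 8 k - 4 x$)
$v{\left(J \right)} = -32 + 8 J$ ($v{\left(J \right)} = - (- 8 J - -32) = - (- 8 J + 32) = - (32 - 8 J) = -32 + 8 J$)
$v{\left(\frac{-1 + 20}{15 - 6} \right)} + s = \left(-32 + 8 \frac{-1 + 20}{15 - 6}\right) + 617 = \left(-32 + 8 \cdot \frac{19}{9}\right) + 617 = \left(-32 + \frac{152}{9}\right) + 617 = - \frac{136}{9} + 617 = \frac{5417}{9}$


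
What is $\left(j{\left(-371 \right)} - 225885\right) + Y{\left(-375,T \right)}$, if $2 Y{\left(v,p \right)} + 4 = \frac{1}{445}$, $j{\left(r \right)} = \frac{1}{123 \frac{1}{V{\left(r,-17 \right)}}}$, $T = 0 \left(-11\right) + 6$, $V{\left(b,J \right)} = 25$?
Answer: $- \frac{24727827517}{109470} \approx -2.2589 \cdot 10^{5}$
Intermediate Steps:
$T = 6$ ($T = 0 + 6 = 6$)
$j{\left(r \right)} = \frac{25}{123}$ ($j{\left(r \right)} = \frac{1}{123 \cdot \frac{1}{25}} = \frac{1}{\frac{123}{25}} = \frac{25}{123}$)
$Y{\left(v,p \right)} = - \frac{1779}{890}$ ($Y{\left(v,p \right)} = -2 + \frac{1}{2 \cdot 445} = -2 + \frac{1}{2} \cdot \frac{1}{445} = -2 + \frac{1}{890} = - \frac{1779}{890}$)
$\left(j{\left(-371 \right)} - 225885\right) + Y{\left(-375,T \right)} = \left(\frac{25}{123} - 225885\right) - \frac{1779}{890} = - \frac{27783830}{123} - \frac{1779}{890} = - \frac{24727827517}{109470}$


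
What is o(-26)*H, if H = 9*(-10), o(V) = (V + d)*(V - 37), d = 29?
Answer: 17010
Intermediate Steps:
o(V) = (-37 + V)*(29 + V) (o(V) = (V + 29)*(V - 37) = (29 + V)*(-37 + V) = (-37 + V)*(29 + V))
H = -90
o(-26)*H = (-1073 + (-26)**2 - 8*(-26))*(-90) = (-1073 + 676 + 208)*(-90) = -189*(-90) = 17010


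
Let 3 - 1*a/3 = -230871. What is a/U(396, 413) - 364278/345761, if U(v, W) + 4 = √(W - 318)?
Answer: 957897923406/27315119 + 692622*√95/79 ≈ 1.2052e+5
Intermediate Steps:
a = 692622 (a = 9 - 3*(-230871) = 9 + 692613 = 692622)
U(v, W) = -4 + √(-318 + W) (U(v, W) = -4 + √(W - 318) = -4 + √(-318 + W))
a/U(396, 413) - 364278/345761 = 692622/(-4 + √(-318 + 413)) - 364278/345761 = 692622/(-4 + √95) - 364278*1/345761 = 692622/(-4 + √95) - 364278/345761 = -364278/345761 + 692622/(-4 + √95)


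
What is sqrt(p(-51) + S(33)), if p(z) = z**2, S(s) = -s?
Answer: 2*sqrt(642) ≈ 50.675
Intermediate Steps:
sqrt(p(-51) + S(33)) = sqrt((-51)**2 - 1*33) = sqrt(2601 - 33) = sqrt(2568) = 2*sqrt(642)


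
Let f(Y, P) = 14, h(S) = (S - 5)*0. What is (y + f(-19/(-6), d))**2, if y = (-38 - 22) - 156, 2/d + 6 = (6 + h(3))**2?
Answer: 40804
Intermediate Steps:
h(S) = 0 (h(S) = (-5 + S)*0 = 0)
d = 1/15 (d = 2/(-6 + (6 + 0)**2) = 2/(-6 + 6**2) = 2/(-6 + 36) = 2/30 = 2*(1/30) = 1/15 ≈ 0.066667)
y = -216 (y = -60 - 156 = -216)
(y + f(-19/(-6), d))**2 = (-216 + 14)**2 = (-202)**2 = 40804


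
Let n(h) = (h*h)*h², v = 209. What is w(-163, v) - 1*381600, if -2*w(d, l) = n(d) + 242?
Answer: -706675203/2 ≈ -3.5334e+8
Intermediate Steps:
n(h) = h⁴ (n(h) = h²*h² = h⁴)
w(d, l) = -121 - d⁴/2 (w(d, l) = -(d⁴ + 242)/2 = -(242 + d⁴)/2 = -121 - d⁴/2)
w(-163, v) - 1*381600 = (-121 - ½*(-163)⁴) - 1*381600 = (-121 - ½*705911761) - 381600 = (-121 - 705911761/2) - 381600 = -705912003/2 - 381600 = -706675203/2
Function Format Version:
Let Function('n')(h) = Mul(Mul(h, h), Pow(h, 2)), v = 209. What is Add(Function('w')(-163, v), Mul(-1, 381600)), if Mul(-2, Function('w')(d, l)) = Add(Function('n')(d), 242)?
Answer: Rational(-706675203, 2) ≈ -3.5334e+8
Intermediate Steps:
Function('n')(h) = Pow(h, 4) (Function('n')(h) = Mul(Pow(h, 2), Pow(h, 2)) = Pow(h, 4))
Function('w')(d, l) = Add(-121, Mul(Rational(-1, 2), Pow(d, 4))) (Function('w')(d, l) = Mul(Rational(-1, 2), Add(Pow(d, 4), 242)) = Mul(Rational(-1, 2), Add(242, Pow(d, 4))) = Add(-121, Mul(Rational(-1, 2), Pow(d, 4))))
Add(Function('w')(-163, v), Mul(-1, 381600)) = Add(Add(-121, Mul(Rational(-1, 2), Pow(-163, 4))), Mul(-1, 381600)) = Add(Add(-121, Mul(Rational(-1, 2), 705911761)), -381600) = Add(Add(-121, Rational(-705911761, 2)), -381600) = Add(Rational(-705912003, 2), -381600) = Rational(-706675203, 2)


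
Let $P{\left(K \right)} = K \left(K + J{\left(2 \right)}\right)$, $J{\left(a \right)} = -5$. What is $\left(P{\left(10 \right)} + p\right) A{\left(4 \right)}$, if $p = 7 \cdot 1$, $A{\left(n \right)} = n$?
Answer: $228$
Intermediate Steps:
$P{\left(K \right)} = K \left(-5 + K\right)$ ($P{\left(K \right)} = K \left(K - 5\right) = K \left(-5 + K\right)$)
$p = 7$
$\left(P{\left(10 \right)} + p\right) A{\left(4 \right)} = \left(10 \left(-5 + 10\right) + 7\right) 4 = \left(10 \cdot 5 + 7\right) 4 = \left(50 + 7\right) 4 = 57 \cdot 4 = 228$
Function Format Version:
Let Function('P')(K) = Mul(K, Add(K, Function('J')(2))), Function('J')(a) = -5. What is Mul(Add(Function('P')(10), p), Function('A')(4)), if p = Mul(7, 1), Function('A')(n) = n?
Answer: 228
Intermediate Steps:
Function('P')(K) = Mul(K, Add(-5, K)) (Function('P')(K) = Mul(K, Add(K, -5)) = Mul(K, Add(-5, K)))
p = 7
Mul(Add(Function('P')(10), p), Function('A')(4)) = Mul(Add(Mul(10, Add(-5, 10)), 7), 4) = Mul(Add(Mul(10, 5), 7), 4) = Mul(Add(50, 7), 4) = Mul(57, 4) = 228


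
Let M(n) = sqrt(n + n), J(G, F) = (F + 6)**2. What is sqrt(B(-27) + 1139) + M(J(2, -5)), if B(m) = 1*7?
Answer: sqrt(2) + sqrt(1146) ≈ 35.267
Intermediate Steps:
B(m) = 7
J(G, F) = (6 + F)**2
M(n) = sqrt(2)*sqrt(n) (M(n) = sqrt(2*n) = sqrt(2)*sqrt(n))
sqrt(B(-27) + 1139) + M(J(2, -5)) = sqrt(7 + 1139) + sqrt(2)*sqrt((6 - 5)**2) = sqrt(1146) + sqrt(2)*sqrt(1**2) = sqrt(1146) + sqrt(2)*sqrt(1) = sqrt(1146) + sqrt(2)*1 = sqrt(1146) + sqrt(2) = sqrt(2) + sqrt(1146)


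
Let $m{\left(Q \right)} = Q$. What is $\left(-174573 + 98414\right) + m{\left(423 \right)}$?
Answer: $-75736$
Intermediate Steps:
$\left(-174573 + 98414\right) + m{\left(423 \right)} = \left(-174573 + 98414\right) + 423 = -76159 + 423 = -75736$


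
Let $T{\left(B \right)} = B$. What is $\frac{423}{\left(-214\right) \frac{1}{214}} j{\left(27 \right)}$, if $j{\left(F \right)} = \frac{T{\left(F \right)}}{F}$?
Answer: $-423$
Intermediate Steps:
$j{\left(F \right)} = 1$ ($j{\left(F \right)} = \frac{F}{F} = 1$)
$\frac{423}{\left(-214\right) \frac{1}{214}} j{\left(27 \right)} = \frac{423}{\left(-214\right) \frac{1}{214}} \cdot 1 = \frac{423}{-1} \cdot 1 = 423 \left(-1\right) 1 = \left(-423\right) 1 = -423$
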